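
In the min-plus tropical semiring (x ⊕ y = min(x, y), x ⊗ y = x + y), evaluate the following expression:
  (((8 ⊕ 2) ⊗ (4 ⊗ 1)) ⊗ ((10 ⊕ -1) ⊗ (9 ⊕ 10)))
(((8 ⊕ 2) ⊗ (4 ⊗ 1)) ⊗ ((10 ⊕ -1) ⊗ (9 ⊕ 10))) = 15

Expand innermost to outermost. Recall ⊕ takes the minimum of its arguments and ⊗ takes their sum. Working out the expression (((8 ⊕ 2) ⊗ (4 ⊗ 1)) ⊗ ((10 ⊕ -1) ⊗ (9 ⊕ 10))) gives 15.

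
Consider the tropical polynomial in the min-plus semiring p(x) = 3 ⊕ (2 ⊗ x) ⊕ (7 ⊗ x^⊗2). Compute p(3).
p(3) = 3

A tropical monomial a ⊗ x^⊗i evaluates to a + i · x. Evaluating each term at x = 3:
  Term 0 contributes 3 + 0 · 3 = 3
  Term 1 contributes 2 + 1 · 3 = 5
  Term 2 contributes 7 + 2 · 3 = 13
p(3) = ⊕ of these = min[3, 5, 13] = 3.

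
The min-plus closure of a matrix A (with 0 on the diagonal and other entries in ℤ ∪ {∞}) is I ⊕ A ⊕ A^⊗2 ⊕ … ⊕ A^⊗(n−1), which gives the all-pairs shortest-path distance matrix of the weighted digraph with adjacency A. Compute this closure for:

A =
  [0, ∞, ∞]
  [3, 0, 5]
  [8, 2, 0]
Closure =
  [0, ∞, ∞]
  [3, 0, 5]
  [5, 2, 0]

This is the Floyd-Warshall all-pairs shortest-path computation. For each intermediate vertex k = 0, 1, …, 2, update dist[i][j] ← min(dist[i][j], dist[i][k] + dist[k][j]). The final matrix gives, for each (i, j), the minimum total weight of any directed path from i to j (possibly empty when i = j).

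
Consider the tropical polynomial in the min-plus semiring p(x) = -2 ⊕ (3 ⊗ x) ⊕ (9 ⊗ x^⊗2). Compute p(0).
p(0) = -2

A tropical monomial a ⊗ x^⊗i evaluates to a + i · x. Evaluating each term at x = 0:
  Term 0 contributes -2 + 0 · 0 = -2
  Term 1 contributes 3 + 1 · 0 = 3
  Term 2 contributes 9 + 2 · 0 = 9
p(0) = ⊕ of these = min[-2, 3, 9] = -2.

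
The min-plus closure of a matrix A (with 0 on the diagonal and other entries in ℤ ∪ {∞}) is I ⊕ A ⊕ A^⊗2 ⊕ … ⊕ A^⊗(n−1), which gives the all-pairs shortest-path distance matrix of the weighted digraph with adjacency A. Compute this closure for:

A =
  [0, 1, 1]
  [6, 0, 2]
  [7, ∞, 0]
Closure =
  [0, 1, 1]
  [6, 0, 2]
  [7, 8, 0]

This is the Floyd-Warshall all-pairs shortest-path computation. For each intermediate vertex k = 0, 1, …, 2, update dist[i][j] ← min(dist[i][j], dist[i][k] + dist[k][j]). The final matrix gives, for each (i, j), the minimum total weight of any directed path from i to j (possibly empty when i = j).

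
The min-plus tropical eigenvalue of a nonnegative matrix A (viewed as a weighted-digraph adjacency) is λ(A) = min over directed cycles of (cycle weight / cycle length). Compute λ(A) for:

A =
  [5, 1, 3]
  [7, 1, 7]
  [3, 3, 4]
λ(A) = 1

Enumerate directed cycles and compute their means (weight / length). Sample:
  cycle 0 → 0: weight = 5, length = 1, mean = 5/1 ≈ 5.000
  cycle 1 → 1: weight = 1, length = 1, mean = 1/1 ≈ 1.000
  cycle 2 → 2: weight = 4, length = 1, mean = 4/1 ≈ 4.000
  cycle 0 → 1 → 0: weight = 8, length = 2, mean = 8/2 ≈ 4.000
  cycle 0 → 2 → 0: weight = 6, length = 2, mean = 6/2 ≈ 3.000
  cycle 1 → 0 → 1: weight = 8, length = 2, mean = 8/2 ≈ 4.000
Minimum mean = 1.000, attained e.g. along the cycle 1 → 1 with weight 1 and length 1. So λ(A) = 1/1 = 1.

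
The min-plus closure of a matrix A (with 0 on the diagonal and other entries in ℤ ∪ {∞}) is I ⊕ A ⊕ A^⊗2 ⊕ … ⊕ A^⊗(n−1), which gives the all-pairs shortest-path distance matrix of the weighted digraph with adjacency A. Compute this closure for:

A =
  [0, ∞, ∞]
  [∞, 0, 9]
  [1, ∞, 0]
Closure =
  [0, ∞, ∞]
  [10, 0, 9]
  [1, ∞, 0]

This is the Floyd-Warshall all-pairs shortest-path computation. For each intermediate vertex k = 0, 1, …, 2, update dist[i][j] ← min(dist[i][j], dist[i][k] + dist[k][j]). The final matrix gives, for each (i, j), the minimum total weight of any directed path from i to j (possibly empty when i = j).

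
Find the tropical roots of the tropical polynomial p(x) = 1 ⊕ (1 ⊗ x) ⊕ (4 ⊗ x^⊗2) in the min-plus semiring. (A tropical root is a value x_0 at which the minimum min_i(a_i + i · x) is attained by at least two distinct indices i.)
Roots: {-3, 0}

Each tropical root is a break point of the lower envelope of the lines y = a_i + i · x (there are 3 lines, with slopes 0, 1, ..., 2). Only the lines that attain the minimum somewhere contribute to roots; other lines are dominated. Here the surviving (envelope) indices are i = 2, i = 1, i = 0.
Intersections between consecutive envelope lines give the roots: for adjacent envelope indices i < j the intersection is x = (a_i − a_j) / (j − i). Reading off the sorted break points: {-3, 0}.
Verification: at each break x_0, at least two indices attain the minimum of min_i(a_i + i · x_0).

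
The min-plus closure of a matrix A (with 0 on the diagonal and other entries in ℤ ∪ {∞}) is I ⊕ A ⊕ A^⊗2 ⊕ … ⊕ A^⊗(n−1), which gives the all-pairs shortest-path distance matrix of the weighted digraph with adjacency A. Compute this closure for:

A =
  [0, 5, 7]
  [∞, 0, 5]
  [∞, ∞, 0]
Closure =
  [0, 5, 7]
  [∞, 0, 5]
  [∞, ∞, 0]

This is the Floyd-Warshall all-pairs shortest-path computation. For each intermediate vertex k = 0, 1, …, 2, update dist[i][j] ← min(dist[i][j], dist[i][k] + dist[k][j]). The final matrix gives, for each (i, j), the minimum total weight of any directed path from i to j (possibly empty when i = j).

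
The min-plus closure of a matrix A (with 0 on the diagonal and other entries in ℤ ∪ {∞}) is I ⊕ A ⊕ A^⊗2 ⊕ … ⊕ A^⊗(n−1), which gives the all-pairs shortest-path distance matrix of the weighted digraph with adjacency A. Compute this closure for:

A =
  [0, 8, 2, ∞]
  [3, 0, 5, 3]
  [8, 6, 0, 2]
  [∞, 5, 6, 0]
Closure =
  [0, 8, 2, 4]
  [3, 0, 5, 3]
  [8, 6, 0, 2]
  [8, 5, 6, 0]

This is the Floyd-Warshall all-pairs shortest-path computation. For each intermediate vertex k = 0, 1, …, 3, update dist[i][j] ← min(dist[i][j], dist[i][k] + dist[k][j]). The final matrix gives, for each (i, j), the minimum total weight of any directed path from i to j (possibly empty when i = j).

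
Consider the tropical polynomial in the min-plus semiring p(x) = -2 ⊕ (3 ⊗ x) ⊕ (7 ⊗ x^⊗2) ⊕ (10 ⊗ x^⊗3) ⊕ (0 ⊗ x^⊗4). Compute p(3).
p(3) = -2

A tropical monomial a ⊗ x^⊗i evaluates to a + i · x. Evaluating each term at x = 3:
  Term 0 contributes -2 + 0 · 3 = -2
  Term 1 contributes 3 + 1 · 3 = 6
  Term 2 contributes 7 + 2 · 3 = 13
  Term 3 contributes 10 + 3 · 3 = 19
  Term 4 contributes 0 + 4 · 3 = 12
p(3) = ⊕ of these = min[-2, 6, 13, 19, 12] = -2.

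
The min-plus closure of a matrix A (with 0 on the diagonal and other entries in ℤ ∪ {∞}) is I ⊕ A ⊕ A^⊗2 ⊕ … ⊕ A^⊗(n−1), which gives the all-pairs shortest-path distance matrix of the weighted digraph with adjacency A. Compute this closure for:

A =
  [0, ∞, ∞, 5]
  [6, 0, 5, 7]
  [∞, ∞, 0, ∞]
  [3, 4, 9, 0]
Closure =
  [0, 9, 14, 5]
  [6, 0, 5, 7]
  [∞, ∞, 0, ∞]
  [3, 4, 9, 0]

This is the Floyd-Warshall all-pairs shortest-path computation. For each intermediate vertex k = 0, 1, …, 3, update dist[i][j] ← min(dist[i][j], dist[i][k] + dist[k][j]). The final matrix gives, for each (i, j), the minimum total weight of any directed path from i to j (possibly empty when i = j).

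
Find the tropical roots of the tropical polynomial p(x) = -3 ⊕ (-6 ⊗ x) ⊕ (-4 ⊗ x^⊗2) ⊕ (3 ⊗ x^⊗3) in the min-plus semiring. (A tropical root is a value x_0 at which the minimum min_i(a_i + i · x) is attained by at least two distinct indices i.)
Roots: {-7, -2, 3}

Each tropical root is a break point of the lower envelope of the lines y = a_i + i · x (there are 4 lines, with slopes 0, 1, ..., 3). Only the lines that attain the minimum somewhere contribute to roots; other lines are dominated. Here the surviving (envelope) indices are i = 3, i = 2, i = 1, i = 0.
Intersections between consecutive envelope lines give the roots: for adjacent envelope indices i < j the intersection is x = (a_i − a_j) / (j − i). Reading off the sorted break points: {-7, -2, 3}.
Verification: at each break x_0, at least two indices attain the minimum of min_i(a_i + i · x_0).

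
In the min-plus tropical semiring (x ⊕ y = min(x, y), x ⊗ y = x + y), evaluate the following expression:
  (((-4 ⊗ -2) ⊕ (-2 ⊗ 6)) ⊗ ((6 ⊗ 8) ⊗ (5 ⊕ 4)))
(((-4 ⊗ -2) ⊕ (-2 ⊗ 6)) ⊗ ((6 ⊗ 8) ⊗ (5 ⊕ 4))) = 12

Expand innermost to outermost. Recall ⊕ takes the minimum of its arguments and ⊗ takes their sum. Working out the expression (((-4 ⊗ -2) ⊕ (-2 ⊗ 6)) ⊗ ((6 ⊗ 8) ⊗ (5 ⊕ 4))) gives 12.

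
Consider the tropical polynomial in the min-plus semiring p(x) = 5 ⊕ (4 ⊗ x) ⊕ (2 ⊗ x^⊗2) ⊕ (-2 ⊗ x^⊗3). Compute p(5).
p(5) = 5

A tropical monomial a ⊗ x^⊗i evaluates to a + i · x. Evaluating each term at x = 5:
  Term 0 contributes 5 + 0 · 5 = 5
  Term 1 contributes 4 + 1 · 5 = 9
  Term 2 contributes 2 + 2 · 5 = 12
  Term 3 contributes -2 + 3 · 5 = 13
p(5) = ⊕ of these = min[5, 9, 12, 13] = 5.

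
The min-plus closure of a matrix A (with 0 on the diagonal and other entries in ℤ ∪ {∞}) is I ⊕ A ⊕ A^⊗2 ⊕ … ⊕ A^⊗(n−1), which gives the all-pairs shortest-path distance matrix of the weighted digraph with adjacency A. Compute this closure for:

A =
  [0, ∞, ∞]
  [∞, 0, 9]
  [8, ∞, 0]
Closure =
  [0, ∞, ∞]
  [17, 0, 9]
  [8, ∞, 0]

This is the Floyd-Warshall all-pairs shortest-path computation. For each intermediate vertex k = 0, 1, …, 2, update dist[i][j] ← min(dist[i][j], dist[i][k] + dist[k][j]). The final matrix gives, for each (i, j), the minimum total weight of any directed path from i to j (possibly empty when i = j).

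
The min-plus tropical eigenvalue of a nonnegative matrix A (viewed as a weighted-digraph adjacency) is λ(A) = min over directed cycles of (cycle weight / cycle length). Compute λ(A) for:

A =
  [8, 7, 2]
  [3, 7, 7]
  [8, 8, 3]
λ(A) = 3

Enumerate directed cycles and compute their means (weight / length). Sample:
  cycle 0 → 0: weight = 8, length = 1, mean = 8/1 ≈ 8.000
  cycle 1 → 1: weight = 7, length = 1, mean = 7/1 ≈ 7.000
  cycle 2 → 2: weight = 3, length = 1, mean = 3/1 ≈ 3.000
  cycle 0 → 1 → 0: weight = 10, length = 2, mean = 10/2 ≈ 5.000
  cycle 0 → 2 → 0: weight = 10, length = 2, mean = 10/2 ≈ 5.000
  cycle 1 → 0 → 1: weight = 10, length = 2, mean = 10/2 ≈ 5.000
Minimum mean = 3.000, attained e.g. along the cycle 2 → 2 with weight 3 and length 1. So λ(A) = 3/1 = 3.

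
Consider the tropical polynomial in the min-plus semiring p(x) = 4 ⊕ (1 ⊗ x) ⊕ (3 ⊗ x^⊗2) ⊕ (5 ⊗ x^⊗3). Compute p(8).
p(8) = 4

A tropical monomial a ⊗ x^⊗i evaluates to a + i · x. Evaluating each term at x = 8:
  Term 0 contributes 4 + 0 · 8 = 4
  Term 1 contributes 1 + 1 · 8 = 9
  Term 2 contributes 3 + 2 · 8 = 19
  Term 3 contributes 5 + 3 · 8 = 29
p(8) = ⊕ of these = min[4, 9, 19, 29] = 4.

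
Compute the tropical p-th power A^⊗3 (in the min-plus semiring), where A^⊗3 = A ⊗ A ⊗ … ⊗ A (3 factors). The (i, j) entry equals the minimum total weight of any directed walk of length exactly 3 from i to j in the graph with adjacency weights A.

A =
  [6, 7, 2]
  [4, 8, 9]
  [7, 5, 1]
A^⊗3 =
  [10, 8, 4]
  [13, 11, 7]
  [9, 7, 3]

Each entry (A^⊗3)_ij equals the minimum over all length-3 walks i = v_0 → v_1 → … → v_3 = j of Σ_t A[v_t][v_{t+1}]. For example, for (i, j) = (0, 2) we minimise over 9 possible intermediate vertex sequences; the minimum is 4, attained along the walk 0 → 2 → 2 → 2.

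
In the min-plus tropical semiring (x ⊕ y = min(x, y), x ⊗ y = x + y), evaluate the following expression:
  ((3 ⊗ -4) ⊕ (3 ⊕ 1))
((3 ⊗ -4) ⊕ (3 ⊕ 1)) = -1

Expand innermost to outermost. Recall ⊕ takes the minimum of its arguments and ⊗ takes their sum. Working out the expression ((3 ⊗ -4) ⊕ (3 ⊕ 1)) gives -1.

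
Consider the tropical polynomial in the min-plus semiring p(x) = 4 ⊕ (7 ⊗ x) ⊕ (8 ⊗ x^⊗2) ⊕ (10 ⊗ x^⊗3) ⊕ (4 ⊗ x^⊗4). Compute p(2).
p(2) = 4

A tropical monomial a ⊗ x^⊗i evaluates to a + i · x. Evaluating each term at x = 2:
  Term 0 contributes 4 + 0 · 2 = 4
  Term 1 contributes 7 + 1 · 2 = 9
  Term 2 contributes 8 + 2 · 2 = 12
  Term 3 contributes 10 + 3 · 2 = 16
  Term 4 contributes 4 + 4 · 2 = 12
p(2) = ⊕ of these = min[4, 9, 12, 16, 12] = 4.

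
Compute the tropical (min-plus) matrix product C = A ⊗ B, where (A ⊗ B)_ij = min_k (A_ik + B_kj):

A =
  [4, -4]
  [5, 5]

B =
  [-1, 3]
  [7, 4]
A ⊗ B =
  [3, 0]
  [4, 8]

Apply the min-plus product entry-by-entry:
  C[0][0] = min over k of (A[0][0] + B[0][0] = 4 + -1 = 3, A[0][1] + B[1][0] = -4 + 7 = 3) = 3 (attained at k = 0)
  C[0][1] = min over k of (A[0][0] + B[0][1] = 4 + 3 = 7, A[0][1] + B[1][1] = -4 + 4 = 0) = 0 (attained at k = 1)
  C[1][0] = min over k of (A[1][0] + B[0][0] = 5 + -1 = 4, A[1][1] + B[1][0] = 5 + 7 = 12) = 4 (attained at k = 0)
  C[1][1] = min over k of (A[1][0] + B[0][1] = 5 + 3 = 8, A[1][1] + B[1][1] = 5 + 4 = 9) = 8 (attained at k = 0)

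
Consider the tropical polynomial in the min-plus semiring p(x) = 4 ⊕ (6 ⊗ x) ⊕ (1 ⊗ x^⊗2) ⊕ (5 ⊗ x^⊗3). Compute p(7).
p(7) = 4

A tropical monomial a ⊗ x^⊗i evaluates to a + i · x. Evaluating each term at x = 7:
  Term 0 contributes 4 + 0 · 7 = 4
  Term 1 contributes 6 + 1 · 7 = 13
  Term 2 contributes 1 + 2 · 7 = 15
  Term 3 contributes 5 + 3 · 7 = 26
p(7) = ⊕ of these = min[4, 13, 15, 26] = 4.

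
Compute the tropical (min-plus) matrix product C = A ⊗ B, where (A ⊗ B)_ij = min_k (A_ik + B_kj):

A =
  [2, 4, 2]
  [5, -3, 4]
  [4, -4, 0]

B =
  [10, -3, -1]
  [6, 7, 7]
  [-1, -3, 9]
A ⊗ B =
  [1, -1, 1]
  [3, 1, 4]
  [-1, -3, 3]

Apply the min-plus product entry-by-entry:
  C[0][0] = min over k of (A[0][0] + B[0][0] = 2 + 10 = 12, A[0][1] + B[1][0] = 4 + 6 = 10, A[0][2] + B[2][0] = 2 + -1 = 1) = 1 (attained at k = 2)
  C[0][1] = min over k of (A[0][0] + B[0][1] = 2 + -3 = -1, A[0][1] + B[1][1] = 4 + 7 = 11, A[0][2] + B[2][1] = 2 + -3 = -1) = -1 (attained at k = 0)
  C[0][2] = min over k of (A[0][0] + B[0][2] = 2 + -1 = 1, A[0][1] + B[1][2] = 4 + 7 = 11, A[0][2] + B[2][2] = 2 + 9 = 11) = 1 (attained at k = 0)
  C[1][0] = min over k of (A[1][0] + B[0][0] = 5 + 10 = 15, A[1][1] + B[1][0] = -3 + 6 = 3, A[1][2] + B[2][0] = 4 + -1 = 3) = 3 (attained at k = 1)
  C[1][1] = min over k of (A[1][0] + B[0][1] = 5 + -3 = 2, A[1][1] + B[1][1] = -3 + 7 = 4, A[1][2] + B[2][1] = 4 + -3 = 1) = 1 (attained at k = 2)
  C[1][2] = min over k of (A[1][0] + B[0][2] = 5 + -1 = 4, A[1][1] + B[1][2] = -3 + 7 = 4, A[1][2] + B[2][2] = 4 + 9 = 13) = 4 (attained at k = 0)
  C[2][0] = min over k of (A[2][0] + B[0][0] = 4 + 10 = 14, A[2][1] + B[1][0] = -4 + 6 = 2, A[2][2] + B[2][0] = 0 + -1 = -1) = -1 (attained at k = 2)
  C[2][1] = min over k of (A[2][0] + B[0][1] = 4 + -3 = 1, A[2][1] + B[1][1] = -4 + 7 = 3, A[2][2] + B[2][1] = 0 + -3 = -3) = -3 (attained at k = 2)
  C[2][2] = min over k of (A[2][0] + B[0][2] = 4 + -1 = 3, A[2][1] + B[1][2] = -4 + 7 = 3, A[2][2] + B[2][2] = 0 + 9 = 9) = 3 (attained at k = 0)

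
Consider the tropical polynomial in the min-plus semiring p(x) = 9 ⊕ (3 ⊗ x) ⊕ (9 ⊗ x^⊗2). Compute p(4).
p(4) = 7

A tropical monomial a ⊗ x^⊗i evaluates to a + i · x. Evaluating each term at x = 4:
  Term 0 contributes 9 + 0 · 4 = 9
  Term 1 contributes 3 + 1 · 4 = 7
  Term 2 contributes 9 + 2 · 4 = 17
p(4) = ⊕ of these = min[9, 7, 17] = 7.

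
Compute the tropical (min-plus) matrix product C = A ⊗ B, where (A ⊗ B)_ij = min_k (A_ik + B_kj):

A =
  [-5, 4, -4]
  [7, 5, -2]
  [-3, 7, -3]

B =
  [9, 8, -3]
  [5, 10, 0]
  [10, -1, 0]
A ⊗ B =
  [4, -5, -8]
  [8, -3, -2]
  [6, -4, -6]

Apply the min-plus product entry-by-entry:
  C[0][0] = min over k of (A[0][0] + B[0][0] = -5 + 9 = 4, A[0][1] + B[1][0] = 4 + 5 = 9, A[0][2] + B[2][0] = -4 + 10 = 6) = 4 (attained at k = 0)
  C[0][1] = min over k of (A[0][0] + B[0][1] = -5 + 8 = 3, A[0][1] + B[1][1] = 4 + 10 = 14, A[0][2] + B[2][1] = -4 + -1 = -5) = -5 (attained at k = 2)
  C[0][2] = min over k of (A[0][0] + B[0][2] = -5 + -3 = -8, A[0][1] + B[1][2] = 4 + 0 = 4, A[0][2] + B[2][2] = -4 + 0 = -4) = -8 (attained at k = 0)
  C[1][0] = min over k of (A[1][0] + B[0][0] = 7 + 9 = 16, A[1][1] + B[1][0] = 5 + 5 = 10, A[1][2] + B[2][0] = -2 + 10 = 8) = 8 (attained at k = 2)
  C[1][1] = min over k of (A[1][0] + B[0][1] = 7 + 8 = 15, A[1][1] + B[1][1] = 5 + 10 = 15, A[1][2] + B[2][1] = -2 + -1 = -3) = -3 (attained at k = 2)
  C[1][2] = min over k of (A[1][0] + B[0][2] = 7 + -3 = 4, A[1][1] + B[1][2] = 5 + 0 = 5, A[1][2] + B[2][2] = -2 + 0 = -2) = -2 (attained at k = 2)
  C[2][0] = min over k of (A[2][0] + B[0][0] = -3 + 9 = 6, A[2][1] + B[1][0] = 7 + 5 = 12, A[2][2] + B[2][0] = -3 + 10 = 7) = 6 (attained at k = 0)
  C[2][1] = min over k of (A[2][0] + B[0][1] = -3 + 8 = 5, A[2][1] + B[1][1] = 7 + 10 = 17, A[2][2] + B[2][1] = -3 + -1 = -4) = -4 (attained at k = 2)
  C[2][2] = min over k of (A[2][0] + B[0][2] = -3 + -3 = -6, A[2][1] + B[1][2] = 7 + 0 = 7, A[2][2] + B[2][2] = -3 + 0 = -3) = -6 (attained at k = 0)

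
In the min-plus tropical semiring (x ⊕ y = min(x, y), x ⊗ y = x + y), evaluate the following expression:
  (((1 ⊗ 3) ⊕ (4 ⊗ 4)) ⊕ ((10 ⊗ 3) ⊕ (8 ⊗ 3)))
(((1 ⊗ 3) ⊕ (4 ⊗ 4)) ⊕ ((10 ⊗ 3) ⊕ (8 ⊗ 3))) = 4

Expand innermost to outermost. Recall ⊕ takes the minimum of its arguments and ⊗ takes their sum. Working out the expression (((1 ⊗ 3) ⊕ (4 ⊗ 4)) ⊕ ((10 ⊗ 3) ⊕ (8 ⊗ 3))) gives 4.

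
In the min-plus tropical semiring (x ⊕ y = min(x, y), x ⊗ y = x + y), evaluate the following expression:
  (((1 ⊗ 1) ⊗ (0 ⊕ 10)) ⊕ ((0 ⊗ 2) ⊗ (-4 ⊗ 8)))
(((1 ⊗ 1) ⊗ (0 ⊕ 10)) ⊕ ((0 ⊗ 2) ⊗ (-4 ⊗ 8))) = 2

Expand innermost to outermost. Recall ⊕ takes the minimum of its arguments and ⊗ takes their sum. Working out the expression (((1 ⊗ 1) ⊗ (0 ⊕ 10)) ⊕ ((0 ⊗ 2) ⊗ (-4 ⊗ 8))) gives 2.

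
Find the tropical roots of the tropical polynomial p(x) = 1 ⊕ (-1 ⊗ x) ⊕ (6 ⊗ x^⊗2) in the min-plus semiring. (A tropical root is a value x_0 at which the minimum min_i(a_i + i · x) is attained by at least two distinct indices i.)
Roots: {-7, 2}

Each tropical root is a break point of the lower envelope of the lines y = a_i + i · x (there are 3 lines, with slopes 0, 1, ..., 2). Only the lines that attain the minimum somewhere contribute to roots; other lines are dominated. Here the surviving (envelope) indices are i = 2, i = 1, i = 0.
Intersections between consecutive envelope lines give the roots: for adjacent envelope indices i < j the intersection is x = (a_i − a_j) / (j − i). Reading off the sorted break points: {-7, 2}.
Verification: at each break x_0, at least two indices attain the minimum of min_i(a_i + i · x_0).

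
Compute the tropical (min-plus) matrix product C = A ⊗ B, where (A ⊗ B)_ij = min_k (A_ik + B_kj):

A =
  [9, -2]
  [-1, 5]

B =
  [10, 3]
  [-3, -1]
A ⊗ B =
  [-5, -3]
  [2, 2]

Apply the min-plus product entry-by-entry:
  C[0][0] = min over k of (A[0][0] + B[0][0] = 9 + 10 = 19, A[0][1] + B[1][0] = -2 + -3 = -5) = -5 (attained at k = 1)
  C[0][1] = min over k of (A[0][0] + B[0][1] = 9 + 3 = 12, A[0][1] + B[1][1] = -2 + -1 = -3) = -3 (attained at k = 1)
  C[1][0] = min over k of (A[1][0] + B[0][0] = -1 + 10 = 9, A[1][1] + B[1][0] = 5 + -3 = 2) = 2 (attained at k = 1)
  C[1][1] = min over k of (A[1][0] + B[0][1] = -1 + 3 = 2, A[1][1] + B[1][1] = 5 + -1 = 4) = 2 (attained at k = 0)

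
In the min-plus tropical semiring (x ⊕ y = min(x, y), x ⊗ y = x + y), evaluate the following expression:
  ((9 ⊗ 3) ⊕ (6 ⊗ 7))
((9 ⊗ 3) ⊕ (6 ⊗ 7)) = 12

Expand innermost to outermost. Recall ⊕ takes the minimum of its arguments and ⊗ takes their sum. Working out the expression ((9 ⊗ 3) ⊕ (6 ⊗ 7)) gives 12.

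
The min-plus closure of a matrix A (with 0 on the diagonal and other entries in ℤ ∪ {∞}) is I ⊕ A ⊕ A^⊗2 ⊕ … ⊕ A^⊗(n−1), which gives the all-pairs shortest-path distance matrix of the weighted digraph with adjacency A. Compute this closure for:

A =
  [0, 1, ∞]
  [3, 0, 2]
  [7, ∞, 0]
Closure =
  [0, 1, 3]
  [3, 0, 2]
  [7, 8, 0]

This is the Floyd-Warshall all-pairs shortest-path computation. For each intermediate vertex k = 0, 1, …, 2, update dist[i][j] ← min(dist[i][j], dist[i][k] + dist[k][j]). The final matrix gives, for each (i, j), the minimum total weight of any directed path from i to j (possibly empty when i = j).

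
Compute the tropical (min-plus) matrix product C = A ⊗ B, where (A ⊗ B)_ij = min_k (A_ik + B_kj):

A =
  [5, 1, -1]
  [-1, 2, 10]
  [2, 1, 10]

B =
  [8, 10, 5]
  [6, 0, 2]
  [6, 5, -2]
A ⊗ B =
  [5, 1, -3]
  [7, 2, 4]
  [7, 1, 3]

Apply the min-plus product entry-by-entry:
  C[0][0] = min over k of (A[0][0] + B[0][0] = 5 + 8 = 13, A[0][1] + B[1][0] = 1 + 6 = 7, A[0][2] + B[2][0] = -1 + 6 = 5) = 5 (attained at k = 2)
  C[0][1] = min over k of (A[0][0] + B[0][1] = 5 + 10 = 15, A[0][1] + B[1][1] = 1 + 0 = 1, A[0][2] + B[2][1] = -1 + 5 = 4) = 1 (attained at k = 1)
  C[0][2] = min over k of (A[0][0] + B[0][2] = 5 + 5 = 10, A[0][1] + B[1][2] = 1 + 2 = 3, A[0][2] + B[2][2] = -1 + -2 = -3) = -3 (attained at k = 2)
  C[1][0] = min over k of (A[1][0] + B[0][0] = -1 + 8 = 7, A[1][1] + B[1][0] = 2 + 6 = 8, A[1][2] + B[2][0] = 10 + 6 = 16) = 7 (attained at k = 0)
  C[1][1] = min over k of (A[1][0] + B[0][1] = -1 + 10 = 9, A[1][1] + B[1][1] = 2 + 0 = 2, A[1][2] + B[2][1] = 10 + 5 = 15) = 2 (attained at k = 1)
  C[1][2] = min over k of (A[1][0] + B[0][2] = -1 + 5 = 4, A[1][1] + B[1][2] = 2 + 2 = 4, A[1][2] + B[2][2] = 10 + -2 = 8) = 4 (attained at k = 0)
  C[2][0] = min over k of (A[2][0] + B[0][0] = 2 + 8 = 10, A[2][1] + B[1][0] = 1 + 6 = 7, A[2][2] + B[2][0] = 10 + 6 = 16) = 7 (attained at k = 1)
  C[2][1] = min over k of (A[2][0] + B[0][1] = 2 + 10 = 12, A[2][1] + B[1][1] = 1 + 0 = 1, A[2][2] + B[2][1] = 10 + 5 = 15) = 1 (attained at k = 1)
  C[2][2] = min over k of (A[2][0] + B[0][2] = 2 + 5 = 7, A[2][1] + B[1][2] = 1 + 2 = 3, A[2][2] + B[2][2] = 10 + -2 = 8) = 3 (attained at k = 1)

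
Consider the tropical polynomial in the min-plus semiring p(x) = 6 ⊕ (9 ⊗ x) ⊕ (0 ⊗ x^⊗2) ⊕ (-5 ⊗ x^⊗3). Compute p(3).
p(3) = 4

A tropical monomial a ⊗ x^⊗i evaluates to a + i · x. Evaluating each term at x = 3:
  Term 0 contributes 6 + 0 · 3 = 6
  Term 1 contributes 9 + 1 · 3 = 12
  Term 2 contributes 0 + 2 · 3 = 6
  Term 3 contributes -5 + 3 · 3 = 4
p(3) = ⊕ of these = min[6, 12, 6, 4] = 4.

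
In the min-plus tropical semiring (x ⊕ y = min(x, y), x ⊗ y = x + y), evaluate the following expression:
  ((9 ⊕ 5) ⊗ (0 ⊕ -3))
((9 ⊕ 5) ⊗ (0 ⊕ -3)) = 2

Expand innermost to outermost. Recall ⊕ takes the minimum of its arguments and ⊗ takes their sum. Working out the expression ((9 ⊕ 5) ⊗ (0 ⊕ -3)) gives 2.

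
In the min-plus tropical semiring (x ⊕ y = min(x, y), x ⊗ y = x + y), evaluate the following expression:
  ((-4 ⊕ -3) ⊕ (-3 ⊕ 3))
((-4 ⊕ -3) ⊕ (-3 ⊕ 3)) = -4

Expand innermost to outermost. Recall ⊕ takes the minimum of its arguments and ⊗ takes their sum. Working out the expression ((-4 ⊕ -3) ⊕ (-3 ⊕ 3)) gives -4.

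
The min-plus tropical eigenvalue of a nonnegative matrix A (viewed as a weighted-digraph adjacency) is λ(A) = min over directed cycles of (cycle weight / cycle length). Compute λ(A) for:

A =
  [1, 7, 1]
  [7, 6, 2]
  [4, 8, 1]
λ(A) = 1

Enumerate directed cycles and compute their means (weight / length). Sample:
  cycle 0 → 0: weight = 1, length = 1, mean = 1/1 ≈ 1.000
  cycle 1 → 1: weight = 6, length = 1, mean = 6/1 ≈ 6.000
  cycle 2 → 2: weight = 1, length = 1, mean = 1/1 ≈ 1.000
  cycle 0 → 1 → 0: weight = 14, length = 2, mean = 14/2 ≈ 7.000
  cycle 0 → 2 → 0: weight = 5, length = 2, mean = 5/2 ≈ 2.500
  cycle 1 → 0 → 1: weight = 14, length = 2, mean = 14/2 ≈ 7.000
Minimum mean = 1.000, attained e.g. along the cycle 0 → 0 with weight 1 and length 1. So λ(A) = 1/1 = 1.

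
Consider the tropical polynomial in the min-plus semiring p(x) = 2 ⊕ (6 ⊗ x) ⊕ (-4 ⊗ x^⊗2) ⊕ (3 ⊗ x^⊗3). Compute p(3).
p(3) = 2

A tropical monomial a ⊗ x^⊗i evaluates to a + i · x. Evaluating each term at x = 3:
  Term 0 contributes 2 + 0 · 3 = 2
  Term 1 contributes 6 + 1 · 3 = 9
  Term 2 contributes -4 + 2 · 3 = 2
  Term 3 contributes 3 + 3 · 3 = 12
p(3) = ⊕ of these = min[2, 9, 2, 12] = 2.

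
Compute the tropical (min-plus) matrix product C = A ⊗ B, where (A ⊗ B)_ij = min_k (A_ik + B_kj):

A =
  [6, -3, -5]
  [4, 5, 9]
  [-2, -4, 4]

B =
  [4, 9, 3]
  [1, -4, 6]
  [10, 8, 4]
A ⊗ B =
  [-2, -7, -1]
  [6, 1, 7]
  [-3, -8, 1]

Apply the min-plus product entry-by-entry:
  C[0][0] = min over k of (A[0][0] + B[0][0] = 6 + 4 = 10, A[0][1] + B[1][0] = -3 + 1 = -2, A[0][2] + B[2][0] = -5 + 10 = 5) = -2 (attained at k = 1)
  C[0][1] = min over k of (A[0][0] + B[0][1] = 6 + 9 = 15, A[0][1] + B[1][1] = -3 + -4 = -7, A[0][2] + B[2][1] = -5 + 8 = 3) = -7 (attained at k = 1)
  C[0][2] = min over k of (A[0][0] + B[0][2] = 6 + 3 = 9, A[0][1] + B[1][2] = -3 + 6 = 3, A[0][2] + B[2][2] = -5 + 4 = -1) = -1 (attained at k = 2)
  C[1][0] = min over k of (A[1][0] + B[0][0] = 4 + 4 = 8, A[1][1] + B[1][0] = 5 + 1 = 6, A[1][2] + B[2][0] = 9 + 10 = 19) = 6 (attained at k = 1)
  C[1][1] = min over k of (A[1][0] + B[0][1] = 4 + 9 = 13, A[1][1] + B[1][1] = 5 + -4 = 1, A[1][2] + B[2][1] = 9 + 8 = 17) = 1 (attained at k = 1)
  C[1][2] = min over k of (A[1][0] + B[0][2] = 4 + 3 = 7, A[1][1] + B[1][2] = 5 + 6 = 11, A[1][2] + B[2][2] = 9 + 4 = 13) = 7 (attained at k = 0)
  C[2][0] = min over k of (A[2][0] + B[0][0] = -2 + 4 = 2, A[2][1] + B[1][0] = -4 + 1 = -3, A[2][2] + B[2][0] = 4 + 10 = 14) = -3 (attained at k = 1)
  C[2][1] = min over k of (A[2][0] + B[0][1] = -2 + 9 = 7, A[2][1] + B[1][1] = -4 + -4 = -8, A[2][2] + B[2][1] = 4 + 8 = 12) = -8 (attained at k = 1)
  C[2][2] = min over k of (A[2][0] + B[0][2] = -2 + 3 = 1, A[2][1] + B[1][2] = -4 + 6 = 2, A[2][2] + B[2][2] = 4 + 4 = 8) = 1 (attained at k = 0)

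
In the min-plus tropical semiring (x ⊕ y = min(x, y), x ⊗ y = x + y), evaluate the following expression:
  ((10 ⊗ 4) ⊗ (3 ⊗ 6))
((10 ⊗ 4) ⊗ (3 ⊗ 6)) = 23

Expand innermost to outermost. Recall ⊕ takes the minimum of its arguments and ⊗ takes their sum. Working out the expression ((10 ⊗ 4) ⊗ (3 ⊗ 6)) gives 23.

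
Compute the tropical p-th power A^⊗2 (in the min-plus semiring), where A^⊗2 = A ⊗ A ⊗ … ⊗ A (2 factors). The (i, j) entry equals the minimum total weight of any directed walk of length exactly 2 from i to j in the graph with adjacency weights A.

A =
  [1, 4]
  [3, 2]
A^⊗2 =
  [2, 5]
  [4, 4]

Each entry (A^⊗2)_ij equals the minimum over all length-2 walks i = v_0 → v_1 → … → v_2 = j of Σ_t A[v_t][v_{t+1}]. For example, for (i, j) = (0, 1) we minimise over 2 possible intermediate vertex sequences; the minimum is 5, attained along the walk 0 → 0 → 1.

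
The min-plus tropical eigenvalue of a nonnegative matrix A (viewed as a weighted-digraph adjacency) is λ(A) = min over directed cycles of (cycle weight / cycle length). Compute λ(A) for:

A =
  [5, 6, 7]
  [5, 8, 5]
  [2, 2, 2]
λ(A) = 2

Enumerate directed cycles and compute their means (weight / length). Sample:
  cycle 0 → 0: weight = 5, length = 1, mean = 5/1 ≈ 5.000
  cycle 1 → 1: weight = 8, length = 1, mean = 8/1 ≈ 8.000
  cycle 2 → 2: weight = 2, length = 1, mean = 2/1 ≈ 2.000
  cycle 0 → 1 → 0: weight = 11, length = 2, mean = 11/2 ≈ 5.500
  cycle 0 → 2 → 0: weight = 9, length = 2, mean = 9/2 ≈ 4.500
  cycle 1 → 0 → 1: weight = 11, length = 2, mean = 11/2 ≈ 5.500
Minimum mean = 2.000, attained e.g. along the cycle 2 → 2 with weight 2 and length 1. So λ(A) = 2/1 = 2.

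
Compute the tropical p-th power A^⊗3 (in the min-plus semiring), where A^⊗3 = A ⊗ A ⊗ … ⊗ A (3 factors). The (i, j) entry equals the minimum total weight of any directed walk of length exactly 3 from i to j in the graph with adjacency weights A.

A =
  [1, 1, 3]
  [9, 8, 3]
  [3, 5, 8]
A^⊗3 =
  [3, 3, 5]
  [7, 7, 9]
  [5, 5, 7]

Each entry (A^⊗3)_ij equals the minimum over all length-3 walks i = v_0 → v_1 → … → v_3 = j of Σ_t A[v_t][v_{t+1}]. For example, for (i, j) = (0, 2) we minimise over 9 possible intermediate vertex sequences; the minimum is 5, attained along the walk 0 → 0 → 0 → 2.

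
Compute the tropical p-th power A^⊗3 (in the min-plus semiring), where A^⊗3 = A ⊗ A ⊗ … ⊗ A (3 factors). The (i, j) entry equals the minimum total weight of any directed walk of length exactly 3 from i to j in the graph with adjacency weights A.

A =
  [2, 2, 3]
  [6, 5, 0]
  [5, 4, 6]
A^⊗3 =
  [6, 6, 4]
  [7, 7, 4]
  [9, 8, 7]

Each entry (A^⊗3)_ij equals the minimum over all length-3 walks i = v_0 → v_1 → … → v_3 = j of Σ_t A[v_t][v_{t+1}]. For example, for (i, j) = (0, 2) we minimise over 9 possible intermediate vertex sequences; the minimum is 4, attained along the walk 0 → 0 → 1 → 2.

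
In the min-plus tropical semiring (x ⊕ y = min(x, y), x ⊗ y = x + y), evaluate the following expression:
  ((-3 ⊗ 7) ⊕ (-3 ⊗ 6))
((-3 ⊗ 7) ⊕ (-3 ⊗ 6)) = 3

Expand innermost to outermost. Recall ⊕ takes the minimum of its arguments and ⊗ takes their sum. Working out the expression ((-3 ⊗ 7) ⊕ (-3 ⊗ 6)) gives 3.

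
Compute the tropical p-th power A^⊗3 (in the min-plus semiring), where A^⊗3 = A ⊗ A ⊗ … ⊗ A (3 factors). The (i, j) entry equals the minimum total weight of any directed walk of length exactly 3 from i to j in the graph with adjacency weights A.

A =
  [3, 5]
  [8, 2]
A^⊗3 =
  [9, 9]
  [12, 6]

Each entry (A^⊗3)_ij equals the minimum over all length-3 walks i = v_0 → v_1 → … → v_3 = j of Σ_t A[v_t][v_{t+1}]. For example, for (i, j) = (0, 1) we minimise over 4 possible intermediate vertex sequences; the minimum is 9, attained along the walk 0 → 1 → 1 → 1.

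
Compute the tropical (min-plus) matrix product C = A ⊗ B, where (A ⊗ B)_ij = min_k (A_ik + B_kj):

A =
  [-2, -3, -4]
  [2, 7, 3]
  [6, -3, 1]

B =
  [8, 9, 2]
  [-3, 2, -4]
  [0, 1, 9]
A ⊗ B =
  [-6, -3, -7]
  [3, 4, 3]
  [-6, -1, -7]

Apply the min-plus product entry-by-entry:
  C[0][0] = min over k of (A[0][0] + B[0][0] = -2 + 8 = 6, A[0][1] + B[1][0] = -3 + -3 = -6, A[0][2] + B[2][0] = -4 + 0 = -4) = -6 (attained at k = 1)
  C[0][1] = min over k of (A[0][0] + B[0][1] = -2 + 9 = 7, A[0][1] + B[1][1] = -3 + 2 = -1, A[0][2] + B[2][1] = -4 + 1 = -3) = -3 (attained at k = 2)
  C[0][2] = min over k of (A[0][0] + B[0][2] = -2 + 2 = 0, A[0][1] + B[1][2] = -3 + -4 = -7, A[0][2] + B[2][2] = -4 + 9 = 5) = -7 (attained at k = 1)
  C[1][0] = min over k of (A[1][0] + B[0][0] = 2 + 8 = 10, A[1][1] + B[1][0] = 7 + -3 = 4, A[1][2] + B[2][0] = 3 + 0 = 3) = 3 (attained at k = 2)
  C[1][1] = min over k of (A[1][0] + B[0][1] = 2 + 9 = 11, A[1][1] + B[1][1] = 7 + 2 = 9, A[1][2] + B[2][1] = 3 + 1 = 4) = 4 (attained at k = 2)
  C[1][2] = min over k of (A[1][0] + B[0][2] = 2 + 2 = 4, A[1][1] + B[1][2] = 7 + -4 = 3, A[1][2] + B[2][2] = 3 + 9 = 12) = 3 (attained at k = 1)
  C[2][0] = min over k of (A[2][0] + B[0][0] = 6 + 8 = 14, A[2][1] + B[1][0] = -3 + -3 = -6, A[2][2] + B[2][0] = 1 + 0 = 1) = -6 (attained at k = 1)
  C[2][1] = min over k of (A[2][0] + B[0][1] = 6 + 9 = 15, A[2][1] + B[1][1] = -3 + 2 = -1, A[2][2] + B[2][1] = 1 + 1 = 2) = -1 (attained at k = 1)
  C[2][2] = min over k of (A[2][0] + B[0][2] = 6 + 2 = 8, A[2][1] + B[1][2] = -3 + -4 = -7, A[2][2] + B[2][2] = 1 + 9 = 10) = -7 (attained at k = 1)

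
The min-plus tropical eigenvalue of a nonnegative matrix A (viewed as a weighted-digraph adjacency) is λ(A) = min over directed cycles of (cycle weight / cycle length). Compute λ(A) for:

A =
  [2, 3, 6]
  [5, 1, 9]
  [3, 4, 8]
λ(A) = 1

Enumerate directed cycles and compute their means (weight / length). Sample:
  cycle 0 → 0: weight = 2, length = 1, mean = 2/1 ≈ 2.000
  cycle 1 → 1: weight = 1, length = 1, mean = 1/1 ≈ 1.000
  cycle 2 → 2: weight = 8, length = 1, mean = 8/1 ≈ 8.000
  cycle 0 → 1 → 0: weight = 8, length = 2, mean = 8/2 ≈ 4.000
  cycle 0 → 2 → 0: weight = 9, length = 2, mean = 9/2 ≈ 4.500
  cycle 1 → 0 → 1: weight = 8, length = 2, mean = 8/2 ≈ 4.000
Minimum mean = 1.000, attained e.g. along the cycle 1 → 1 with weight 1 and length 1. So λ(A) = 1/1 = 1.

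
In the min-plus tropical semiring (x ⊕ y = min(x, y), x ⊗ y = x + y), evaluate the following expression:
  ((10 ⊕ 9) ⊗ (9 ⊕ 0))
((10 ⊕ 9) ⊗ (9 ⊕ 0)) = 9

Expand innermost to outermost. Recall ⊕ takes the minimum of its arguments and ⊗ takes their sum. Working out the expression ((10 ⊕ 9) ⊗ (9 ⊕ 0)) gives 9.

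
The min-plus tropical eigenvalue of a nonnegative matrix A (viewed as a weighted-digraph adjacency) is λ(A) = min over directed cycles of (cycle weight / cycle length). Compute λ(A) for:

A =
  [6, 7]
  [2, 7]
λ(A) = 9/2

Enumerate directed cycles and compute their means (weight / length). Sample:
  cycle 0 → 0: weight = 6, length = 1, mean = 6/1 ≈ 6.000
  cycle 1 → 1: weight = 7, length = 1, mean = 7/1 ≈ 7.000
  cycle 0 → 1 → 0: weight = 9, length = 2, mean = 9/2 ≈ 4.500
  cycle 1 → 0 → 1: weight = 9, length = 2, mean = 9/2 ≈ 4.500
Minimum mean = 4.500, attained e.g. along the cycle 0 → 1 → 0 with weight 9 and length 2. So λ(A) = 9/2 = 9/2.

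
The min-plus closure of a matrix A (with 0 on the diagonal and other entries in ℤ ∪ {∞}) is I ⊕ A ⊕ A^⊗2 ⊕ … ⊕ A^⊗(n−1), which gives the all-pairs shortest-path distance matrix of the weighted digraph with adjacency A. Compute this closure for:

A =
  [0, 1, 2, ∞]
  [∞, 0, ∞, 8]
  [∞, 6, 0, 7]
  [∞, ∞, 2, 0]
Closure =
  [0, 1, 2, 9]
  [∞, 0, 10, 8]
  [∞, 6, 0, 7]
  [∞, 8, 2, 0]

This is the Floyd-Warshall all-pairs shortest-path computation. For each intermediate vertex k = 0, 1, …, 3, update dist[i][j] ← min(dist[i][j], dist[i][k] + dist[k][j]). The final matrix gives, for each (i, j), the minimum total weight of any directed path from i to j (possibly empty when i = j).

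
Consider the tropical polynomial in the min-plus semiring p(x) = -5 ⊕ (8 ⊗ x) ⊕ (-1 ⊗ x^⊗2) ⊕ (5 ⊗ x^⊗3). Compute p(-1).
p(-1) = -5

A tropical monomial a ⊗ x^⊗i evaluates to a + i · x. Evaluating each term at x = -1:
  Term 0 contributes -5 + 0 · -1 = -5
  Term 1 contributes 8 + 1 · -1 = 7
  Term 2 contributes -1 + 2 · -1 = -3
  Term 3 contributes 5 + 3 · -1 = 2
p(-1) = ⊕ of these = min[-5, 7, -3, 2] = -5.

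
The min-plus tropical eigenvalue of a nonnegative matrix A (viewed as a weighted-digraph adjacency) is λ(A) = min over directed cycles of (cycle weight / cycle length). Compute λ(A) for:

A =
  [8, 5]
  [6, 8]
λ(A) = 11/2

Enumerate directed cycles and compute their means (weight / length). Sample:
  cycle 0 → 0: weight = 8, length = 1, mean = 8/1 ≈ 8.000
  cycle 1 → 1: weight = 8, length = 1, mean = 8/1 ≈ 8.000
  cycle 0 → 1 → 0: weight = 11, length = 2, mean = 11/2 ≈ 5.500
  cycle 1 → 0 → 1: weight = 11, length = 2, mean = 11/2 ≈ 5.500
Minimum mean = 5.500, attained e.g. along the cycle 0 → 1 → 0 with weight 11 and length 2. So λ(A) = 11/2 = 11/2.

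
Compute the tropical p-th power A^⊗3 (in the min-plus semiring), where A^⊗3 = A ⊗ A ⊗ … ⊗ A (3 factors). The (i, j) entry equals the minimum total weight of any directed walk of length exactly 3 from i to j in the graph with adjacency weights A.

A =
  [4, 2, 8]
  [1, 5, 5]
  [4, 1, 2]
A^⊗3 =
  [7, 5, 9]
  [4, 7, 8]
  [4, 4, 6]

Each entry (A^⊗3)_ij equals the minimum over all length-3 walks i = v_0 → v_1 → … → v_3 = j of Σ_t A[v_t][v_{t+1}]. For example, for (i, j) = (0, 2) we minimise over 9 possible intermediate vertex sequences; the minimum is 9, attained along the walk 0 → 1 → 2 → 2.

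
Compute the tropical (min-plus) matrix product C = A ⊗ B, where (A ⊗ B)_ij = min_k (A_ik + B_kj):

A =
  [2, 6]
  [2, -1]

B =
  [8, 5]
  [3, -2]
A ⊗ B =
  [9, 4]
  [2, -3]

Apply the min-plus product entry-by-entry:
  C[0][0] = min over k of (A[0][0] + B[0][0] = 2 + 8 = 10, A[0][1] + B[1][0] = 6 + 3 = 9) = 9 (attained at k = 1)
  C[0][1] = min over k of (A[0][0] + B[0][1] = 2 + 5 = 7, A[0][1] + B[1][1] = 6 + -2 = 4) = 4 (attained at k = 1)
  C[1][0] = min over k of (A[1][0] + B[0][0] = 2 + 8 = 10, A[1][1] + B[1][0] = -1 + 3 = 2) = 2 (attained at k = 1)
  C[1][1] = min over k of (A[1][0] + B[0][1] = 2 + 5 = 7, A[1][1] + B[1][1] = -1 + -2 = -3) = -3 (attained at k = 1)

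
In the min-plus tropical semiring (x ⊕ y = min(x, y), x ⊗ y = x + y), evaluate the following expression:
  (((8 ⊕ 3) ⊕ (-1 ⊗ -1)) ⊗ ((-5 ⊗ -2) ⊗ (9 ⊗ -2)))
(((8 ⊕ 3) ⊕ (-1 ⊗ -1)) ⊗ ((-5 ⊗ -2) ⊗ (9 ⊗ -2))) = -2

Expand innermost to outermost. Recall ⊕ takes the minimum of its arguments and ⊗ takes their sum. Working out the expression (((8 ⊕ 3) ⊕ (-1 ⊗ -1)) ⊗ ((-5 ⊗ -2) ⊗ (9 ⊗ -2))) gives -2.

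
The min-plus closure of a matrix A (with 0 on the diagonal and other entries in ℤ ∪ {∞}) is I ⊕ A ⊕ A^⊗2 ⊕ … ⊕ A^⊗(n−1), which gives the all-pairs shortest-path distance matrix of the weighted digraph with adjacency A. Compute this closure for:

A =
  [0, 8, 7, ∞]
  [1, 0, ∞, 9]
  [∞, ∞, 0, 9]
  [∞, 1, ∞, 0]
Closure =
  [0, 8, 7, 16]
  [1, 0, 8, 9]
  [11, 10, 0, 9]
  [2, 1, 9, 0]

This is the Floyd-Warshall all-pairs shortest-path computation. For each intermediate vertex k = 0, 1, …, 3, update dist[i][j] ← min(dist[i][j], dist[i][k] + dist[k][j]). The final matrix gives, for each (i, j), the minimum total weight of any directed path from i to j (possibly empty when i = j).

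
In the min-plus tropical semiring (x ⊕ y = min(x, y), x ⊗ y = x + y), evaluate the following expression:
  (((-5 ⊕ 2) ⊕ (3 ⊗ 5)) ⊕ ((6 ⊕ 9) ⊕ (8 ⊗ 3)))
(((-5 ⊕ 2) ⊕ (3 ⊗ 5)) ⊕ ((6 ⊕ 9) ⊕ (8 ⊗ 3))) = -5

Expand innermost to outermost. Recall ⊕ takes the minimum of its arguments and ⊗ takes their sum. Working out the expression (((-5 ⊕ 2) ⊕ (3 ⊗ 5)) ⊕ ((6 ⊕ 9) ⊕ (8 ⊗ 3))) gives -5.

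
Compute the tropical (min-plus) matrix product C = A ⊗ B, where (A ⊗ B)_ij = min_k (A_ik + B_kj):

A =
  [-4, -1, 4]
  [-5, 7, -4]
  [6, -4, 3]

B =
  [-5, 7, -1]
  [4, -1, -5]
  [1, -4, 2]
A ⊗ B =
  [-9, -2, -6]
  [-10, -8, -6]
  [0, -5, -9]

Apply the min-plus product entry-by-entry:
  C[0][0] = min over k of (A[0][0] + B[0][0] = -4 + -5 = -9, A[0][1] + B[1][0] = -1 + 4 = 3, A[0][2] + B[2][0] = 4 + 1 = 5) = -9 (attained at k = 0)
  C[0][1] = min over k of (A[0][0] + B[0][1] = -4 + 7 = 3, A[0][1] + B[1][1] = -1 + -1 = -2, A[0][2] + B[2][1] = 4 + -4 = 0) = -2 (attained at k = 1)
  C[0][2] = min over k of (A[0][0] + B[0][2] = -4 + -1 = -5, A[0][1] + B[1][2] = -1 + -5 = -6, A[0][2] + B[2][2] = 4 + 2 = 6) = -6 (attained at k = 1)
  C[1][0] = min over k of (A[1][0] + B[0][0] = -5 + -5 = -10, A[1][1] + B[1][0] = 7 + 4 = 11, A[1][2] + B[2][0] = -4 + 1 = -3) = -10 (attained at k = 0)
  C[1][1] = min over k of (A[1][0] + B[0][1] = -5 + 7 = 2, A[1][1] + B[1][1] = 7 + -1 = 6, A[1][2] + B[2][1] = -4 + -4 = -8) = -8 (attained at k = 2)
  C[1][2] = min over k of (A[1][0] + B[0][2] = -5 + -1 = -6, A[1][1] + B[1][2] = 7 + -5 = 2, A[1][2] + B[2][2] = -4 + 2 = -2) = -6 (attained at k = 0)
  C[2][0] = min over k of (A[2][0] + B[0][0] = 6 + -5 = 1, A[2][1] + B[1][0] = -4 + 4 = 0, A[2][2] + B[2][0] = 3 + 1 = 4) = 0 (attained at k = 1)
  C[2][1] = min over k of (A[2][0] + B[0][1] = 6 + 7 = 13, A[2][1] + B[1][1] = -4 + -1 = -5, A[2][2] + B[2][1] = 3 + -4 = -1) = -5 (attained at k = 1)
  C[2][2] = min over k of (A[2][0] + B[0][2] = 6 + -1 = 5, A[2][1] + B[1][2] = -4 + -5 = -9, A[2][2] + B[2][2] = 3 + 2 = 5) = -9 (attained at k = 1)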